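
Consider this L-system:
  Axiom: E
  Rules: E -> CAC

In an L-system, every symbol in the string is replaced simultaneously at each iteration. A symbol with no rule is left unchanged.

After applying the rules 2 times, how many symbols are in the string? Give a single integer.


Answer: 3

Derivation:
Step 0: length = 1
Step 1: length = 3
Step 2: length = 3


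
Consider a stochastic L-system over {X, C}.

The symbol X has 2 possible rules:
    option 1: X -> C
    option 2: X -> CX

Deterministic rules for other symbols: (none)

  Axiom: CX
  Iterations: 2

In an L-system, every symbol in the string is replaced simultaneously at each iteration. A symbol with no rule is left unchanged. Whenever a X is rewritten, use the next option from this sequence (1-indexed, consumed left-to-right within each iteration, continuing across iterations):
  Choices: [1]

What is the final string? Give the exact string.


Step 0: CX
Step 1: CC  (used choices [1])
Step 2: CC  (used choices [])

Answer: CC


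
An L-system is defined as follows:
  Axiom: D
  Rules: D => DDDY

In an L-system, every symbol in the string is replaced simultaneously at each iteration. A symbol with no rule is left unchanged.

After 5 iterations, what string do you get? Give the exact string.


Answer: DDDYDDDYDDDYYDDDYDDDYDDDYYDDDYDDDYDDDYYYDDDYDDDYDDDYYDDDYDDDYDDDYYDDDYDDDYDDDYYYDDDYDDDYDDDYYDDDYDDDYDDDYYDDDYDDDYDDDYYYYDDDYDDDYDDDYYDDDYDDDYDDDYYDDDYDDDYDDDYYYDDDYDDDYDDDYYDDDYDDDYDDDYYDDDYDDDYDDDYYYDDDYDDDYDDDYYDDDYDDDYDDDYYDDDYDDDYDDDYYYYDDDYDDDYDDDYYDDDYDDDYDDDYYDDDYDDDYDDDYYYDDDYDDDYDDDYYDDDYDDDYDDDYYDDDYDDDYDDDYYYDDDYDDDYDDDYYDDDYDDDYDDDYYDDDYDDDYDDDYYYYY

Derivation:
Step 0: D
Step 1: DDDY
Step 2: DDDYDDDYDDDYY
Step 3: DDDYDDDYDDDYYDDDYDDDYDDDYYDDDYDDDYDDDYYY
Step 4: DDDYDDDYDDDYYDDDYDDDYDDDYYDDDYDDDYDDDYYYDDDYDDDYDDDYYDDDYDDDYDDDYYDDDYDDDYDDDYYYDDDYDDDYDDDYYDDDYDDDYDDDYYDDDYDDDYDDDYYYY
Step 5: DDDYDDDYDDDYYDDDYDDDYDDDYYDDDYDDDYDDDYYYDDDYDDDYDDDYYDDDYDDDYDDDYYDDDYDDDYDDDYYYDDDYDDDYDDDYYDDDYDDDYDDDYYDDDYDDDYDDDYYYYDDDYDDDYDDDYYDDDYDDDYDDDYYDDDYDDDYDDDYYYDDDYDDDYDDDYYDDDYDDDYDDDYYDDDYDDDYDDDYYYDDDYDDDYDDDYYDDDYDDDYDDDYYDDDYDDDYDDDYYYYDDDYDDDYDDDYYDDDYDDDYDDDYYDDDYDDDYDDDYYYDDDYDDDYDDDYYDDDYDDDYDDDYYDDDYDDDYDDDYYYDDDYDDDYDDDYYDDDYDDDYDDDYYDDDYDDDYDDDYYYYY


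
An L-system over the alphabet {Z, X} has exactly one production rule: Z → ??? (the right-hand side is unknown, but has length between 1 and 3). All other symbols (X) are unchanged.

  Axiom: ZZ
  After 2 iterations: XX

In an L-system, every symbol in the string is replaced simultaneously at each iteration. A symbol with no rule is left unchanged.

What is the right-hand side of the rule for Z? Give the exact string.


Answer: X

Derivation:
Trying Z → X:
  Step 0: ZZ
  Step 1: XX
  Step 2: XX
Matches the given result.


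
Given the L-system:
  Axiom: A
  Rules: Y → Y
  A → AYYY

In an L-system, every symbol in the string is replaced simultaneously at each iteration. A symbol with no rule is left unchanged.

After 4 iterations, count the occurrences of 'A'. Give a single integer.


Answer: 1

Derivation:
Step 0: A  (1 'A')
Step 1: AYYY  (1 'A')
Step 2: AYYYYYY  (1 'A')
Step 3: AYYYYYYYYY  (1 'A')
Step 4: AYYYYYYYYYYYY  (1 'A')


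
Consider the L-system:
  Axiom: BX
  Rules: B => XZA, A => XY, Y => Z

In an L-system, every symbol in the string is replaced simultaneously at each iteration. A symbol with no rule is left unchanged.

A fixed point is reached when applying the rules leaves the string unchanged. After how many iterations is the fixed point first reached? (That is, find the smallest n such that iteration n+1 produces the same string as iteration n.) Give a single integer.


Answer: 3

Derivation:
Step 0: BX
Step 1: XZAX
Step 2: XZXYX
Step 3: XZXZX
Step 4: XZXZX  (unchanged — fixed point at step 3)


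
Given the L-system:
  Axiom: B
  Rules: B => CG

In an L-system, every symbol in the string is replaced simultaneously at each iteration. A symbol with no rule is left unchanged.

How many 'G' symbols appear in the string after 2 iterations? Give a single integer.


Answer: 1

Derivation:
Step 0: B  (0 'G')
Step 1: CG  (1 'G')
Step 2: CG  (1 'G')


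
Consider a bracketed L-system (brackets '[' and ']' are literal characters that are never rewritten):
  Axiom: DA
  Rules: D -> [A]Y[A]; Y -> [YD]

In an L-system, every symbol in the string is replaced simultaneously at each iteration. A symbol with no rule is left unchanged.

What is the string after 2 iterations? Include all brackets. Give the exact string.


Step 0: DA
Step 1: [A]Y[A]A
Step 2: [A][YD][A]A

Answer: [A][YD][A]A


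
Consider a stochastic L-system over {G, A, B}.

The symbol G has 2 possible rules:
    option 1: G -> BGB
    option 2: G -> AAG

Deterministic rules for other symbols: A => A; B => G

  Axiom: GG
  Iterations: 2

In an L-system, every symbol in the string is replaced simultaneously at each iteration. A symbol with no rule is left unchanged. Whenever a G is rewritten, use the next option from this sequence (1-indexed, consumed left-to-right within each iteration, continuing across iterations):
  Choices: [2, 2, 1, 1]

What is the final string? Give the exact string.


Step 0: GG
Step 1: AAGAAG  (used choices [2, 2])
Step 2: AABGBAABGB  (used choices [1, 1])

Answer: AABGBAABGB


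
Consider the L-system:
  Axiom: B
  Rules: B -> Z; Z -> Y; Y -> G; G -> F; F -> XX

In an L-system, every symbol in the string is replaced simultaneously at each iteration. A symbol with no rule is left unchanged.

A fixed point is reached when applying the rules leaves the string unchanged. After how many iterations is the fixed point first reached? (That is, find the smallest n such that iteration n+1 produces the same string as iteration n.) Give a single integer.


Step 0: B
Step 1: Z
Step 2: Y
Step 3: G
Step 4: F
Step 5: XX
Step 6: XX  (unchanged — fixed point at step 5)

Answer: 5


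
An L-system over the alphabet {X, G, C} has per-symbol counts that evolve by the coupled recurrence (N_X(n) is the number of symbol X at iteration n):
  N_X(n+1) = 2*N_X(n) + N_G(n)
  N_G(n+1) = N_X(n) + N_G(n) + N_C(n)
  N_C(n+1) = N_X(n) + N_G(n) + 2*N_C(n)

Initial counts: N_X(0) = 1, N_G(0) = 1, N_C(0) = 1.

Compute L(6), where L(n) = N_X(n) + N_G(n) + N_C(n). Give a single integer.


Step 0: N_X=1, N_G=1, N_C=1, L=3
Step 1: N_X=3, N_G=3, N_C=4, L=10
Step 2: N_X=9, N_G=10, N_C=14, L=33
Step 3: N_X=28, N_G=33, N_C=47, L=108
Step 4: N_X=89, N_G=108, N_C=155, L=352
Step 5: N_X=286, N_G=352, N_C=507, L=1145
Step 6: N_X=924, N_G=1145, N_C=1652, L=3721

Answer: 3721


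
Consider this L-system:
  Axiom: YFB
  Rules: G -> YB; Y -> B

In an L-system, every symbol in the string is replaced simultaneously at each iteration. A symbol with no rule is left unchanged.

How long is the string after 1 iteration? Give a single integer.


Answer: 3

Derivation:
Step 0: length = 3
Step 1: length = 3


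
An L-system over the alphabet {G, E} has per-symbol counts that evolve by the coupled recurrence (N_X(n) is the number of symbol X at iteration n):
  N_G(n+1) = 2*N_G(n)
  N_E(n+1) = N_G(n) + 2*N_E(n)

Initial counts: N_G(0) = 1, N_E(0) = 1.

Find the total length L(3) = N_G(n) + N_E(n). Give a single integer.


Step 0: N_G=1, N_E=1, L=2
Step 1: N_G=2, N_E=3, L=5
Step 2: N_G=4, N_E=8, L=12
Step 3: N_G=8, N_E=20, L=28

Answer: 28


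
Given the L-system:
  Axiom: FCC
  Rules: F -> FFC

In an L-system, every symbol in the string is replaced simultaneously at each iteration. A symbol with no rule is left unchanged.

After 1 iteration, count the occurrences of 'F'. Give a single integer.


Answer: 2

Derivation:
Step 0: FCC  (1 'F')
Step 1: FFCCC  (2 'F')


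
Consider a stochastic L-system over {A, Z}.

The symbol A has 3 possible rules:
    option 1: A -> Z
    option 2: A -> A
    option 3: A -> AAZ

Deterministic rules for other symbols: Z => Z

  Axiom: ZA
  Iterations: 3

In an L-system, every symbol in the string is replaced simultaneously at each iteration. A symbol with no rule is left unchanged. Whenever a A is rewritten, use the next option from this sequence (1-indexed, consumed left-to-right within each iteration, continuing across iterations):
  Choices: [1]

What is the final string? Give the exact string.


Answer: ZZ

Derivation:
Step 0: ZA
Step 1: ZZ  (used choices [1])
Step 2: ZZ  (used choices [])
Step 3: ZZ  (used choices [])


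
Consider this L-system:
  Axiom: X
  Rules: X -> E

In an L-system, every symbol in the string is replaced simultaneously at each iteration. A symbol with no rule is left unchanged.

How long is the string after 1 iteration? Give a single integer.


Answer: 1

Derivation:
Step 0: length = 1
Step 1: length = 1


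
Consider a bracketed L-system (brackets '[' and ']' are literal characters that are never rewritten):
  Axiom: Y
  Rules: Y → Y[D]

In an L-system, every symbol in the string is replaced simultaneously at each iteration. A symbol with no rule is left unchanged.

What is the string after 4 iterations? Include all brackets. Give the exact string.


Answer: Y[D][D][D][D]

Derivation:
Step 0: Y
Step 1: Y[D]
Step 2: Y[D][D]
Step 3: Y[D][D][D]
Step 4: Y[D][D][D][D]


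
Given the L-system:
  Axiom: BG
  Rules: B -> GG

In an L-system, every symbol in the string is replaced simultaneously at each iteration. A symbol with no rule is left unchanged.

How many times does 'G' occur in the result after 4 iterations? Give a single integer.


Step 0: BG  (1 'G')
Step 1: GGG  (3 'G')
Step 2: GGG  (3 'G')
Step 3: GGG  (3 'G')
Step 4: GGG  (3 'G')

Answer: 3


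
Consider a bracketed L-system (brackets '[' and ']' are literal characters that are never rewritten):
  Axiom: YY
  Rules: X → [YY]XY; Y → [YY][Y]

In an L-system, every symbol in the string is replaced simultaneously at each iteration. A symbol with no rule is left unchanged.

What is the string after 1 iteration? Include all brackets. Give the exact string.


Answer: [YY][Y][YY][Y]

Derivation:
Step 0: YY
Step 1: [YY][Y][YY][Y]


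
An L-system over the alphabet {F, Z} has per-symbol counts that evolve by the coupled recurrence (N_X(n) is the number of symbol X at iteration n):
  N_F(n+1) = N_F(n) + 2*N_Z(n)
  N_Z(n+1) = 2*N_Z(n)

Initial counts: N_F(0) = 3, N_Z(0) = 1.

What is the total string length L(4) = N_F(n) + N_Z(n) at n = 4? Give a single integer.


Answer: 49

Derivation:
Step 0: N_F=3, N_Z=1, L=4
Step 1: N_F=5, N_Z=2, L=7
Step 2: N_F=9, N_Z=4, L=13
Step 3: N_F=17, N_Z=8, L=25
Step 4: N_F=33, N_Z=16, L=49


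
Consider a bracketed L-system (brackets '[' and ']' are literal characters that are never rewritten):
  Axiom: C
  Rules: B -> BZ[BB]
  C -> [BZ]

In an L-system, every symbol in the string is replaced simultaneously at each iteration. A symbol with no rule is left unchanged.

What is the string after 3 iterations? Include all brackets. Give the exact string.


Step 0: C
Step 1: [BZ]
Step 2: [BZ[BB]Z]
Step 3: [BZ[BB]Z[BZ[BB]BZ[BB]]Z]

Answer: [BZ[BB]Z[BZ[BB]BZ[BB]]Z]


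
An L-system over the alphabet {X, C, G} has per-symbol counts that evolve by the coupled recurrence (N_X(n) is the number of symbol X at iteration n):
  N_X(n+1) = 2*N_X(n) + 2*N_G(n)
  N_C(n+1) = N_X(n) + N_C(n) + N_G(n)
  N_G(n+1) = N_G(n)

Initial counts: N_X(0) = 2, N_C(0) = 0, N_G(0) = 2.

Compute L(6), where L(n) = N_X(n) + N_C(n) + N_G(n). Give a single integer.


Answer: 748

Derivation:
Step 0: N_X=2, N_C=0, N_G=2, L=4
Step 1: N_X=8, N_C=4, N_G=2, L=14
Step 2: N_X=20, N_C=14, N_G=2, L=36
Step 3: N_X=44, N_C=36, N_G=2, L=82
Step 4: N_X=92, N_C=82, N_G=2, L=176
Step 5: N_X=188, N_C=176, N_G=2, L=366
Step 6: N_X=380, N_C=366, N_G=2, L=748


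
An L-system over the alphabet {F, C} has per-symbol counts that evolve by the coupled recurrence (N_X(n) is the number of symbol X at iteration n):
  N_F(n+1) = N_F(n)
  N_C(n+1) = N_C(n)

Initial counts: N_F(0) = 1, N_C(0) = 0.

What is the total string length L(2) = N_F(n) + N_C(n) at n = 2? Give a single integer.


Step 0: N_F=1, N_C=0, L=1
Step 1: N_F=1, N_C=0, L=1
Step 2: N_F=1, N_C=0, L=1

Answer: 1


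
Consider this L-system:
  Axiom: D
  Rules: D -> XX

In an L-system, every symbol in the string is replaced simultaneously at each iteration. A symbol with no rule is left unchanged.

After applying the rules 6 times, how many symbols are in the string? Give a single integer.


Answer: 2

Derivation:
Step 0: length = 1
Step 1: length = 2
Step 2: length = 2
Step 3: length = 2
Step 4: length = 2
Step 5: length = 2
Step 6: length = 2


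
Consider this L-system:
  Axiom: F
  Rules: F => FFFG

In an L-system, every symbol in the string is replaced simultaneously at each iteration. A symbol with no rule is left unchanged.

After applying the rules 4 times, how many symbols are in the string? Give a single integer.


Step 0: length = 1
Step 1: length = 4
Step 2: length = 13
Step 3: length = 40
Step 4: length = 121

Answer: 121


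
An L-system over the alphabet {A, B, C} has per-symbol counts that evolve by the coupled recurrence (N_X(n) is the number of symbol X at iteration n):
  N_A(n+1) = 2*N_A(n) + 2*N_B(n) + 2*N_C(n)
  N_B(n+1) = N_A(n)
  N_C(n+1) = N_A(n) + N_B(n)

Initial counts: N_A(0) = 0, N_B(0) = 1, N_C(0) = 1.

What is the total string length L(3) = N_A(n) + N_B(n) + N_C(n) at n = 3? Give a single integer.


Answer: 60

Derivation:
Step 0: N_A=0, N_B=1, N_C=1, L=2
Step 1: N_A=4, N_B=0, N_C=1, L=5
Step 2: N_A=10, N_B=4, N_C=4, L=18
Step 3: N_A=36, N_B=10, N_C=14, L=60


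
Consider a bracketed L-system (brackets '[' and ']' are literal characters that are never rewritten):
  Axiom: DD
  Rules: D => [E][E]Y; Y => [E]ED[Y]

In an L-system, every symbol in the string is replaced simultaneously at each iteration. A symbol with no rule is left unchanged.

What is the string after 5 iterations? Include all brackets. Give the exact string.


Step 0: DD
Step 1: [E][E]Y[E][E]Y
Step 2: [E][E][E]ED[Y][E][E][E]ED[Y]
Step 3: [E][E][E]E[E][E]Y[[E]ED[Y]][E][E][E]E[E][E]Y[[E]ED[Y]]
Step 4: [E][E][E]E[E][E][E]ED[Y][[E]E[E][E]Y[[E]ED[Y]]][E][E][E]E[E][E][E]ED[Y][[E]E[E][E]Y[[E]ED[Y]]]
Step 5: [E][E][E]E[E][E][E]E[E][E]Y[[E]ED[Y]][[E]E[E][E][E]ED[Y][[E]E[E][E]Y[[E]ED[Y]]]][E][E][E]E[E][E][E]E[E][E]Y[[E]ED[Y]][[E]E[E][E][E]ED[Y][[E]E[E][E]Y[[E]ED[Y]]]]

Answer: [E][E][E]E[E][E][E]E[E][E]Y[[E]ED[Y]][[E]E[E][E][E]ED[Y][[E]E[E][E]Y[[E]ED[Y]]]][E][E][E]E[E][E][E]E[E][E]Y[[E]ED[Y]][[E]E[E][E][E]ED[Y][[E]E[E][E]Y[[E]ED[Y]]]]


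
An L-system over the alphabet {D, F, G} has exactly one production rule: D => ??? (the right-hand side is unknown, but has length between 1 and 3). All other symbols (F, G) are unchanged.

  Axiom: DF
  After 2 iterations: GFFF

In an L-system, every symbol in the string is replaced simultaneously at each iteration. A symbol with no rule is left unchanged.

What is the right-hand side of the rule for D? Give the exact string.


Trying D => GFF:
  Step 0: DF
  Step 1: GFFF
  Step 2: GFFF
Matches the given result.

Answer: GFF


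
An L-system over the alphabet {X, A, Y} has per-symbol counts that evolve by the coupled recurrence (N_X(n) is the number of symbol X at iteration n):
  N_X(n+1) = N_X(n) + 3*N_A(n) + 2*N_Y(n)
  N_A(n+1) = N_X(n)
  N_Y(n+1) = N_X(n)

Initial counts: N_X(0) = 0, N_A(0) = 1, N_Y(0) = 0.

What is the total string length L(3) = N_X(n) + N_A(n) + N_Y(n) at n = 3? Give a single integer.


Step 0: N_X=0, N_A=1, N_Y=0, L=1
Step 1: N_X=3, N_A=0, N_Y=0, L=3
Step 2: N_X=3, N_A=3, N_Y=3, L=9
Step 3: N_X=18, N_A=3, N_Y=3, L=24

Answer: 24


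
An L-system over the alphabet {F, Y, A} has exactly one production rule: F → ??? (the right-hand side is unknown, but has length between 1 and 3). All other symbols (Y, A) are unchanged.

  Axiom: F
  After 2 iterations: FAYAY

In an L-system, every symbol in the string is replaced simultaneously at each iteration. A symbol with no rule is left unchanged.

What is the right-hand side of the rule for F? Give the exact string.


Answer: FAY

Derivation:
Trying F → FAY:
  Step 0: F
  Step 1: FAY
  Step 2: FAYAY
Matches the given result.


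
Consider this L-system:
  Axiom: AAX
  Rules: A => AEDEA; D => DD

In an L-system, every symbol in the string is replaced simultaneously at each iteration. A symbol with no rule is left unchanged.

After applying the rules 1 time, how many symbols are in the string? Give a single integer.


Answer: 11

Derivation:
Step 0: length = 3
Step 1: length = 11


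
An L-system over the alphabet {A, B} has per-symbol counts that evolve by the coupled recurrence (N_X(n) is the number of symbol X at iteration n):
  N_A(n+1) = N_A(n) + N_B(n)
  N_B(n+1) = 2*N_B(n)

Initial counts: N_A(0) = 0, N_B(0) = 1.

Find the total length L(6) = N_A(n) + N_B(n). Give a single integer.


Answer: 127

Derivation:
Step 0: N_A=0, N_B=1, L=1
Step 1: N_A=1, N_B=2, L=3
Step 2: N_A=3, N_B=4, L=7
Step 3: N_A=7, N_B=8, L=15
Step 4: N_A=15, N_B=16, L=31
Step 5: N_A=31, N_B=32, L=63
Step 6: N_A=63, N_B=64, L=127


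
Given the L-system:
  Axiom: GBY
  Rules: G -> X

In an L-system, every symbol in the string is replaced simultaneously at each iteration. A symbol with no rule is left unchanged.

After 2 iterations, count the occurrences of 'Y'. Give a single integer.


Step 0: GBY  (1 'Y')
Step 1: XBY  (1 'Y')
Step 2: XBY  (1 'Y')

Answer: 1


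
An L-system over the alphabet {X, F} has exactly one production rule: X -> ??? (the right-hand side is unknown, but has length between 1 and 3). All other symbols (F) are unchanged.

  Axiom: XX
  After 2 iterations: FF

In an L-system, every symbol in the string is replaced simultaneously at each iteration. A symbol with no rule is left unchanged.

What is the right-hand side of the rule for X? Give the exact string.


Answer: F

Derivation:
Trying X -> F:
  Step 0: XX
  Step 1: FF
  Step 2: FF
Matches the given result.


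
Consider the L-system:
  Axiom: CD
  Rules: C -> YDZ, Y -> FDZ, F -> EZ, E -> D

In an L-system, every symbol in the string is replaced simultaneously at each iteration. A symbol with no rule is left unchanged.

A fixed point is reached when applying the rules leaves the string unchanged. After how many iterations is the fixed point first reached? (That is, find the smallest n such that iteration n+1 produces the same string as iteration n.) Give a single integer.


Step 0: CD
Step 1: YDZD
Step 2: FDZDZD
Step 3: EZDZDZD
Step 4: DZDZDZD
Step 5: DZDZDZD  (unchanged — fixed point at step 4)

Answer: 4


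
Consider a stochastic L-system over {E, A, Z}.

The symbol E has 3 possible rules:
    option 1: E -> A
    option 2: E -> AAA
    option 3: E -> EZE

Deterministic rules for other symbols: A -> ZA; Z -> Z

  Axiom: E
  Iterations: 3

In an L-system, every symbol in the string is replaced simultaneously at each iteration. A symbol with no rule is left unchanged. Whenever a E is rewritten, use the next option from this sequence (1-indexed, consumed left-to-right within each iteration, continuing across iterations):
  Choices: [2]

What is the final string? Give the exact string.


Answer: ZZAZZAZZA

Derivation:
Step 0: E
Step 1: AAA  (used choices [2])
Step 2: ZAZAZA  (used choices [])
Step 3: ZZAZZAZZA  (used choices [])


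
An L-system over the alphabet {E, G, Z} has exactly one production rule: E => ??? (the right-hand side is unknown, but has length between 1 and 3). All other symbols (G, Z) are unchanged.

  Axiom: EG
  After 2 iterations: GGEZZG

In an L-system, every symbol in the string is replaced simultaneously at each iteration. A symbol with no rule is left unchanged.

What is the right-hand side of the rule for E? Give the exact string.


Answer: GEZ

Derivation:
Trying E => GEZ:
  Step 0: EG
  Step 1: GEZG
  Step 2: GGEZZG
Matches the given result.


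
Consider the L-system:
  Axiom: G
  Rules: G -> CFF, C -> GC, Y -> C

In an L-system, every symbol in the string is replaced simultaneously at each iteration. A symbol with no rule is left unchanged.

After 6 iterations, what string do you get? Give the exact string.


Answer: GCFFCFFGCFFCFFGCFFGCFFCFFGCFF

Derivation:
Step 0: G
Step 1: CFF
Step 2: GCFF
Step 3: CFFGCFF
Step 4: GCFFCFFGCFF
Step 5: CFFGCFFGCFFCFFGCFF
Step 6: GCFFCFFGCFFCFFGCFFGCFFCFFGCFF


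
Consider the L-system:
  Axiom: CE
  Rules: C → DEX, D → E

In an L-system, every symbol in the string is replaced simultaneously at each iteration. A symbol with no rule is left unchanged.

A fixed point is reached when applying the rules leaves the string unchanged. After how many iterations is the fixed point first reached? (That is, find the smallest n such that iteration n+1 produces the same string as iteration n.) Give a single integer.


Step 0: CE
Step 1: DEXE
Step 2: EEXE
Step 3: EEXE  (unchanged — fixed point at step 2)

Answer: 2


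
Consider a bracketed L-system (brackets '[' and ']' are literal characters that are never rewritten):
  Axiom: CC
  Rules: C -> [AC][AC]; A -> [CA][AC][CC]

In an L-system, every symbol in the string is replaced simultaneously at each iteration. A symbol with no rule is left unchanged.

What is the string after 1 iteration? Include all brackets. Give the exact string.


Answer: [AC][AC][AC][AC]

Derivation:
Step 0: CC
Step 1: [AC][AC][AC][AC]


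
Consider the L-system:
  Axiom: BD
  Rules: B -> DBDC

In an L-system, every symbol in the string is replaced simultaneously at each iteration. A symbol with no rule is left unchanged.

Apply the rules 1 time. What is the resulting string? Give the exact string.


Answer: DBDCD

Derivation:
Step 0: BD
Step 1: DBDCD


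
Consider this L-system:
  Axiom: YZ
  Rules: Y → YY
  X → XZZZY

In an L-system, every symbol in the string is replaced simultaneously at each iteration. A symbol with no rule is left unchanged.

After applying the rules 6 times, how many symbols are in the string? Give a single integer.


Step 0: length = 2
Step 1: length = 3
Step 2: length = 5
Step 3: length = 9
Step 4: length = 17
Step 5: length = 33
Step 6: length = 65

Answer: 65


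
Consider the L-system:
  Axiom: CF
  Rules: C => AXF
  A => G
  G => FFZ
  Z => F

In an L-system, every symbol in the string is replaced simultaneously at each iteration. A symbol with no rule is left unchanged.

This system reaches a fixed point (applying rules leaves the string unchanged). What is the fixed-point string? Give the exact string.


Answer: FFFXFF

Derivation:
Step 0: CF
Step 1: AXFF
Step 2: GXFF
Step 3: FFZXFF
Step 4: FFFXFF
Step 5: FFFXFF  (unchanged — fixed point at step 4)


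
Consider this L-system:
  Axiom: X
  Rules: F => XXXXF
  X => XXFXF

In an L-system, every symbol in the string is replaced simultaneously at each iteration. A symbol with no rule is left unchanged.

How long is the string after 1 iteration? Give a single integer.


Answer: 5

Derivation:
Step 0: length = 1
Step 1: length = 5


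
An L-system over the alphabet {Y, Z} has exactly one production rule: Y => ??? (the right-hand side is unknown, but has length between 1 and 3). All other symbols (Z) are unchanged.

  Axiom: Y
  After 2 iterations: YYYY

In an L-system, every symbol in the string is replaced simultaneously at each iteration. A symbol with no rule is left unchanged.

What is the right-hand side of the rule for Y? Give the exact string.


Answer: YY

Derivation:
Trying Y => YY:
  Step 0: Y
  Step 1: YY
  Step 2: YYYY
Matches the given result.


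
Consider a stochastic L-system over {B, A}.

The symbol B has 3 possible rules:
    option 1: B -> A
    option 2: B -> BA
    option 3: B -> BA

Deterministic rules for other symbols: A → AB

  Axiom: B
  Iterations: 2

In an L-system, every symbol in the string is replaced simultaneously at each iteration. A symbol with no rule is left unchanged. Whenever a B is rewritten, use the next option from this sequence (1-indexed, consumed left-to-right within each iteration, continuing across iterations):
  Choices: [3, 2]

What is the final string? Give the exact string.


Step 0: B
Step 1: BA  (used choices [3])
Step 2: BAAB  (used choices [2])

Answer: BAAB


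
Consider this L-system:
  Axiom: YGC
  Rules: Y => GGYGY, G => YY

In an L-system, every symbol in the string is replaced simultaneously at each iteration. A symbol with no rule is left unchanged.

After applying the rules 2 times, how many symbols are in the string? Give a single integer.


Answer: 27

Derivation:
Step 0: length = 3
Step 1: length = 8
Step 2: length = 27


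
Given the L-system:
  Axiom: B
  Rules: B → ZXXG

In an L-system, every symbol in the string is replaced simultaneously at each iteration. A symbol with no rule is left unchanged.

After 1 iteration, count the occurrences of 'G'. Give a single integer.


Answer: 1

Derivation:
Step 0: B  (0 'G')
Step 1: ZXXG  (1 'G')


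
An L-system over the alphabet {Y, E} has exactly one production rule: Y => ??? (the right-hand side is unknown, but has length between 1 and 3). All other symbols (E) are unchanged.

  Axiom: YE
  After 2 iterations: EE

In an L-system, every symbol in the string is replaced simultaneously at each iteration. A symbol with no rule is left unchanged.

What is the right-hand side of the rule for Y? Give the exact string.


Answer: E

Derivation:
Trying Y => E:
  Step 0: YE
  Step 1: EE
  Step 2: EE
Matches the given result.


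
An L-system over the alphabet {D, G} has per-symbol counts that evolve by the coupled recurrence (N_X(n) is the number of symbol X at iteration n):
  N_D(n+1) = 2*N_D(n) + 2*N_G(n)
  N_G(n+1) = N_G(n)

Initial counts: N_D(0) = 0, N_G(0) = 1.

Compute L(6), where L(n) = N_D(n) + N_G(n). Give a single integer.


Step 0: N_D=0, N_G=1, L=1
Step 1: N_D=2, N_G=1, L=3
Step 2: N_D=6, N_G=1, L=7
Step 3: N_D=14, N_G=1, L=15
Step 4: N_D=30, N_G=1, L=31
Step 5: N_D=62, N_G=1, L=63
Step 6: N_D=126, N_G=1, L=127

Answer: 127


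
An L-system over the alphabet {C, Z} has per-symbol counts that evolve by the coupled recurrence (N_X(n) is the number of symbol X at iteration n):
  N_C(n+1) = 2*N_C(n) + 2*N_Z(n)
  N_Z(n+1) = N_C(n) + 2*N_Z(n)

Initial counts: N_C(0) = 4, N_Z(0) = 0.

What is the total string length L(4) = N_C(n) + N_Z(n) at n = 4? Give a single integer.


Step 0: N_C=4, N_Z=0, L=4
Step 1: N_C=8, N_Z=4, L=12
Step 2: N_C=24, N_Z=16, L=40
Step 3: N_C=80, N_Z=56, L=136
Step 4: N_C=272, N_Z=192, L=464

Answer: 464


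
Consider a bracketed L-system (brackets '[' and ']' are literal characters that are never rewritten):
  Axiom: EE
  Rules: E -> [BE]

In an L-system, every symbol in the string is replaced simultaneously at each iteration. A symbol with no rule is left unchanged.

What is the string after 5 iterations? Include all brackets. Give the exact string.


Step 0: EE
Step 1: [BE][BE]
Step 2: [B[BE]][B[BE]]
Step 3: [B[B[BE]]][B[B[BE]]]
Step 4: [B[B[B[BE]]]][B[B[B[BE]]]]
Step 5: [B[B[B[B[BE]]]]][B[B[B[B[BE]]]]]

Answer: [B[B[B[B[BE]]]]][B[B[B[B[BE]]]]]


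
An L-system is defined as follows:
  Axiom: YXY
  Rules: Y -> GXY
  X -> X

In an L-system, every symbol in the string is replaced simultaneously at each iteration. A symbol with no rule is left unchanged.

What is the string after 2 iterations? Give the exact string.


Answer: GXGXYXGXGXY

Derivation:
Step 0: YXY
Step 1: GXYXGXY
Step 2: GXGXYXGXGXY


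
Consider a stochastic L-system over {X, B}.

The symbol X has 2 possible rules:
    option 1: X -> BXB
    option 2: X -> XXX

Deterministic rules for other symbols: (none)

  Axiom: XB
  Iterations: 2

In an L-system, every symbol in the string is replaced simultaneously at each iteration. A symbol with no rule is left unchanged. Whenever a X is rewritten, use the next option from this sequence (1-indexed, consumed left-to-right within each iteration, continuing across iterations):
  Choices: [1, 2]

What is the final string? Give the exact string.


Step 0: XB
Step 1: BXBB  (used choices [1])
Step 2: BXXXBB  (used choices [2])

Answer: BXXXBB


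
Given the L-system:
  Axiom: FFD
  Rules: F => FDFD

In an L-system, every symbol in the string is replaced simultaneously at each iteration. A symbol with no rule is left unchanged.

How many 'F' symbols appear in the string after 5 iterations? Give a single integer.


Answer: 64

Derivation:
Step 0: FFD  (2 'F')
Step 1: FDFDFDFDD  (4 'F')
Step 2: FDFDDFDFDDFDFDDFDFDDD  (8 'F')
Step 3: FDFDDFDFDDDFDFDDFDFDDDFDFDDFDFDDDFDFDDFDFDDDD  (16 'F')
Step 4: FDFDDFDFDDDFDFDDFDFDDDDFDFDDFDFDDDFDFDDFDFDDDDFDFDDFDFDDDFDFDDFDFDDDDFDFDDFDFDDDFDFDDFDFDDDDD  (32 'F')
Step 5: FDFDDFDFDDDFDFDDFDFDDDDFDFDDFDFDDDFDFDDFDFDDDDDFDFDDFDFDDDFDFDDFDFDDDDFDFDDFDFDDDFDFDDFDFDDDDDFDFDDFDFDDDFDFDDFDFDDDDFDFDDFDFDDDFDFDDFDFDDDDDFDFDDFDFDDDFDFDDFDFDDDDFDFDDFDFDDDFDFDDFDFDDDDDD  (64 'F')


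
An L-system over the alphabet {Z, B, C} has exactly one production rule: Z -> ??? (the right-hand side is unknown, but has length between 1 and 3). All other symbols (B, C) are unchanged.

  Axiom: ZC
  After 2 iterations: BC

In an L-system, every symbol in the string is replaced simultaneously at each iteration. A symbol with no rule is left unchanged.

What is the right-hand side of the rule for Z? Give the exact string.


Trying Z -> B:
  Step 0: ZC
  Step 1: BC
  Step 2: BC
Matches the given result.

Answer: B


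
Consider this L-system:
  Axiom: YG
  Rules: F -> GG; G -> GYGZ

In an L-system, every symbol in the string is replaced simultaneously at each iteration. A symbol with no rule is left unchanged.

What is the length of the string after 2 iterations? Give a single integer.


Step 0: length = 2
Step 1: length = 5
Step 2: length = 11

Answer: 11


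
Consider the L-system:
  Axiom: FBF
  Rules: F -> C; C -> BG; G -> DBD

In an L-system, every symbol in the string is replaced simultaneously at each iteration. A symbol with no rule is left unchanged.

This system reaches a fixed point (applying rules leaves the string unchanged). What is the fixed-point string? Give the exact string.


Answer: BDBDBBDBD

Derivation:
Step 0: FBF
Step 1: CBC
Step 2: BGBBG
Step 3: BDBDBBDBD
Step 4: BDBDBBDBD  (unchanged — fixed point at step 3)


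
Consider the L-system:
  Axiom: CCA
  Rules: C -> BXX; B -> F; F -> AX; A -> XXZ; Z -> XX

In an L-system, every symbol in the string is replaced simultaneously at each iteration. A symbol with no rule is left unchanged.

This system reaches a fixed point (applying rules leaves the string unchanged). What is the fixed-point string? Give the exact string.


Answer: XXXXXXXXXXXXXXXXXX

Derivation:
Step 0: CCA
Step 1: BXXBXXXXZ
Step 2: FXXFXXXXXX
Step 3: AXXXAXXXXXXX
Step 4: XXZXXXXXZXXXXXXX
Step 5: XXXXXXXXXXXXXXXXXX
Step 6: XXXXXXXXXXXXXXXXXX  (unchanged — fixed point at step 5)


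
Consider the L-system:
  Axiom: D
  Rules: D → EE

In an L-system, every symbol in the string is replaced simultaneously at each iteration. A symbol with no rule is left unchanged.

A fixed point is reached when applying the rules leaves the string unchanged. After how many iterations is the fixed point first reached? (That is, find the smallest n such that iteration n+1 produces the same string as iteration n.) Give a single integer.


Answer: 1

Derivation:
Step 0: D
Step 1: EE
Step 2: EE  (unchanged — fixed point at step 1)


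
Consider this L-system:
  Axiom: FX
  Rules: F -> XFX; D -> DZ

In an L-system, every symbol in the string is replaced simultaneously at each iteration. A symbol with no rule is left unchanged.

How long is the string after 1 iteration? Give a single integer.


Step 0: length = 2
Step 1: length = 4

Answer: 4


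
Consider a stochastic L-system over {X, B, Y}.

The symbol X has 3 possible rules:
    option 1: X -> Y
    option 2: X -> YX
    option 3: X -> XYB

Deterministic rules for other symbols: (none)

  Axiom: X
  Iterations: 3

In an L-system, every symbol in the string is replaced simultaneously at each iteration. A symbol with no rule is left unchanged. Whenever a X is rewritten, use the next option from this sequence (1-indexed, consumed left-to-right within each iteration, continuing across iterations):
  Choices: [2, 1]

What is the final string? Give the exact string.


Step 0: X
Step 1: YX  (used choices [2])
Step 2: YY  (used choices [1])
Step 3: YY  (used choices [])

Answer: YY


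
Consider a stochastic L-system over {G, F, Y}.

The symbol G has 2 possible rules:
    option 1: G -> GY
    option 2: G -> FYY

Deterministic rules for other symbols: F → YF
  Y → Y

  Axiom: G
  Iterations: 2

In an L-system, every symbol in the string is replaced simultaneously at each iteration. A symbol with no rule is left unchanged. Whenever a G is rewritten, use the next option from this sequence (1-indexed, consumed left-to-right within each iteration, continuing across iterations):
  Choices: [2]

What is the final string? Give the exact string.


Answer: YFYY

Derivation:
Step 0: G
Step 1: FYY  (used choices [2])
Step 2: YFYY  (used choices [])


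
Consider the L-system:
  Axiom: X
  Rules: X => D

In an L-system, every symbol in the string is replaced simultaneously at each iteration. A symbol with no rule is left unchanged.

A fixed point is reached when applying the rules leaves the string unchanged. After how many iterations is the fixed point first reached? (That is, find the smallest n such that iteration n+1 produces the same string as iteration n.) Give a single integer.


Answer: 1

Derivation:
Step 0: X
Step 1: D
Step 2: D  (unchanged — fixed point at step 1)


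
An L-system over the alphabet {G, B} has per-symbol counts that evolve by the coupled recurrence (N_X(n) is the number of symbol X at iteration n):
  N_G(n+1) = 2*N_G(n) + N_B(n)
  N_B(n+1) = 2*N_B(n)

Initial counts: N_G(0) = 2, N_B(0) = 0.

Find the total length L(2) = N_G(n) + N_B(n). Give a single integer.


Step 0: N_G=2, N_B=0, L=2
Step 1: N_G=4, N_B=0, L=4
Step 2: N_G=8, N_B=0, L=8

Answer: 8


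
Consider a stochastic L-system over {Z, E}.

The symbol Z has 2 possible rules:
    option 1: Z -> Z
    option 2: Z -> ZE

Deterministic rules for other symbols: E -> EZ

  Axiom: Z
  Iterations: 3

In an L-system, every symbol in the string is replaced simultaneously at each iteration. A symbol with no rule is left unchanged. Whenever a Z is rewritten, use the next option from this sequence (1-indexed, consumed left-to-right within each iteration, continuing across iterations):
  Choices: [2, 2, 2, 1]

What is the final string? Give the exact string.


Answer: ZEEZEZZ

Derivation:
Step 0: Z
Step 1: ZE  (used choices [2])
Step 2: ZEEZ  (used choices [2])
Step 3: ZEEZEZZ  (used choices [2, 1])


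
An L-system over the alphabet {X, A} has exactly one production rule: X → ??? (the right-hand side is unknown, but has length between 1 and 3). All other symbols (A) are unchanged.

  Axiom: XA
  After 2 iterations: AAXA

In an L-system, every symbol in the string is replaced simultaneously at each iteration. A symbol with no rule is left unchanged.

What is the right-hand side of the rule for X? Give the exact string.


Answer: AX

Derivation:
Trying X → AX:
  Step 0: XA
  Step 1: AXA
  Step 2: AAXA
Matches the given result.


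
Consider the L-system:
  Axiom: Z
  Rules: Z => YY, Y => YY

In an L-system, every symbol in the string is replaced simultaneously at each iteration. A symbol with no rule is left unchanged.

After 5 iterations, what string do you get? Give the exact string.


Answer: YYYYYYYYYYYYYYYYYYYYYYYYYYYYYYYY

Derivation:
Step 0: Z
Step 1: YY
Step 2: YYYY
Step 3: YYYYYYYY
Step 4: YYYYYYYYYYYYYYYY
Step 5: YYYYYYYYYYYYYYYYYYYYYYYYYYYYYYYY


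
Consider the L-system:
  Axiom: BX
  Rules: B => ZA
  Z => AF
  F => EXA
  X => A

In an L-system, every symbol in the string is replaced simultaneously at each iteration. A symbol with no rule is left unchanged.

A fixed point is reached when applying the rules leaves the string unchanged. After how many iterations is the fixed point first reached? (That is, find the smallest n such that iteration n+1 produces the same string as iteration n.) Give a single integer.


Step 0: BX
Step 1: ZAA
Step 2: AFAA
Step 3: AEXAAA
Step 4: AEAAAA
Step 5: AEAAAA  (unchanged — fixed point at step 4)

Answer: 4


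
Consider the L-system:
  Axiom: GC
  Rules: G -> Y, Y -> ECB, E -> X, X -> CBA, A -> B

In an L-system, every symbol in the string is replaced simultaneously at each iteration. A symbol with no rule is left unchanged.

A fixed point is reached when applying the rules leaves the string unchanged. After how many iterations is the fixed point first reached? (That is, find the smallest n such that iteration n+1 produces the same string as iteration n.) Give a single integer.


Answer: 5

Derivation:
Step 0: GC
Step 1: YC
Step 2: ECBC
Step 3: XCBC
Step 4: CBACBC
Step 5: CBBCBC
Step 6: CBBCBC  (unchanged — fixed point at step 5)


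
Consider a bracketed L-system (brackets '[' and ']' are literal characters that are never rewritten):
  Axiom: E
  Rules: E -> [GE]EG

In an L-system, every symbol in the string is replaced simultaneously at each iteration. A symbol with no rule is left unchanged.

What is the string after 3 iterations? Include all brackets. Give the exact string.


Step 0: E
Step 1: [GE]EG
Step 2: [G[GE]EG][GE]EGG
Step 3: [G[G[GE]EG][GE]EGG][G[GE]EG][GE]EGGG

Answer: [G[G[GE]EG][GE]EGG][G[GE]EG][GE]EGGG


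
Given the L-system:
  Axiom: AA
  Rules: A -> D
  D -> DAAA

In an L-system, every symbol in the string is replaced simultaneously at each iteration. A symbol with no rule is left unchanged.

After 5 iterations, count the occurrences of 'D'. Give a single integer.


Step 0: AA  (0 'D')
Step 1: DD  (2 'D')
Step 2: DAAADAAA  (2 'D')
Step 3: DAAADDDDAAADDD  (8 'D')
Step 4: DAAADDDDAAADAAADAAADAAADDDDAAADAAADAAA  (14 'D')
Step 5: DAAADDDDAAADAAADAAADAAADDDDAAADDDDAAADDDDAAADDDDAAADAAADAAADAAADDDDAAADDDDAAADDD  (38 'D')

Answer: 38


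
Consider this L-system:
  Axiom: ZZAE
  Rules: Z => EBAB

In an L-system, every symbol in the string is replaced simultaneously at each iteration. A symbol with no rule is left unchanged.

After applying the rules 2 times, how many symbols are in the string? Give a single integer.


Step 0: length = 4
Step 1: length = 10
Step 2: length = 10

Answer: 10


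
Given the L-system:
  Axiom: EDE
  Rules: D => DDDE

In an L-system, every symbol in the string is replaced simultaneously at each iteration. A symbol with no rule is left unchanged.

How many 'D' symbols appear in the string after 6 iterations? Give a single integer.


Answer: 729

Derivation:
Step 0: length=3, 'D' count=1
Step 1: length=6, 'D' count=3
Step 2: length=15, 'D' count=9
Step 3: length=42, 'D' count=27
Step 4: length=123, 'D' count=81
Step 5: length=366, 'D' count=243
Step 6: length=1095, 'D' count=729
Final string: EDDDEDDDEDDDEEDDDEDDDEDDDEEDDDEDDDEDDDEEEDDDEDDDEDDDEEDDDEDDDEDDDEEDDDEDDDEDDDEEEDDDEDDDEDDDEEDDDEDDDEDDDEEDDDEDDDEDDDEEEEDDDEDDDEDDDEEDDDEDDDEDDDEEDDDEDDDEDDDEEEDDDEDDDEDDDEEDDDEDDDEDDDEEDDDEDDDEDDDEEEDDDEDDDEDDDEEDDDEDDDEDDDEEDDDEDDDEDDDEEEEDDDEDDDEDDDEEDDDEDDDEDDDEEDDDEDDDEDDDEEEDDDEDDDEDDDEEDDDEDDDEDDDEEDDDEDDDEDDDEEEDDDEDDDEDDDEEDDDEDDDEDDDEEDDDEDDDEDDDEEEEEDDDEDDDEDDDEEDDDEDDDEDDDEEDDDEDDDEDDDEEEDDDEDDDEDDDEEDDDEDDDEDDDEEDDDEDDDEDDDEEEDDDEDDDEDDDEEDDDEDDDEDDDEEDDDEDDDEDDDEEEEDDDEDDDEDDDEEDDDEDDDEDDDEEDDDEDDDEDDDEEEDDDEDDDEDDDEEDDDEDDDEDDDEEDDDEDDDEDDDEEEDDDEDDDEDDDEEDDDEDDDEDDDEEDDDEDDDEDDDEEEEDDDEDDDEDDDEEDDDEDDDEDDDEEDDDEDDDEDDDEEEDDDEDDDEDDDEEDDDEDDDEDDDEEDDDEDDDEDDDEEEDDDEDDDEDDDEEDDDEDDDEDDDEEDDDEDDDEDDDEEEEEDDDEDDDEDDDEEDDDEDDDEDDDEEDDDEDDDEDDDEEEDDDEDDDEDDDEEDDDEDDDEDDDEEDDDEDDDEDDDEEEDDDEDDDEDDDEEDDDEDDDEDDDEEDDDEDDDEDDDEEEEDDDEDDDEDDDEEDDDEDDDEDDDEEDDDEDDDEDDDEEEDDDEDDDEDDDEEDDDEDDDEDDDEEDDDEDDDEDDDEEEDDDEDDDEDDDEEDDDEDDDEDDDEEDDDEDDDEDDDEEEEDDDEDDDEDDDEEDDDEDDDEDDDEEDDDEDDDEDDDEEEDDDEDDDEDDDEEDDDEDDDEDDDEEDDDEDDDEDDDEEEDDDEDDDEDDDEEDDDEDDDEDDDEEDDDEDDDEDDDEEEEEEE


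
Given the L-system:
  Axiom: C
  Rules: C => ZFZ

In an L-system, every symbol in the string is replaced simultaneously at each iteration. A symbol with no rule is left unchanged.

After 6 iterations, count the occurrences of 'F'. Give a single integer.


Answer: 1

Derivation:
Step 0: C  (0 'F')
Step 1: ZFZ  (1 'F')
Step 2: ZFZ  (1 'F')
Step 3: ZFZ  (1 'F')
Step 4: ZFZ  (1 'F')
Step 5: ZFZ  (1 'F')
Step 6: ZFZ  (1 'F')
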